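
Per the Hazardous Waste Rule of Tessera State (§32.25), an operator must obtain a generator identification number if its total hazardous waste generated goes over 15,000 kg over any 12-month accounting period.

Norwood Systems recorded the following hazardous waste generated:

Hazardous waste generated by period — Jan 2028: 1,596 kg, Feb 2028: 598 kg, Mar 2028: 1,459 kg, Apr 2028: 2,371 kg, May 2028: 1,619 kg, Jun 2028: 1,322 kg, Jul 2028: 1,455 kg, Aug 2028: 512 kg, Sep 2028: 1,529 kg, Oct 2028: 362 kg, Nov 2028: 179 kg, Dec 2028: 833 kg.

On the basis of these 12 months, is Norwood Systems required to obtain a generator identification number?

No

Total hazardous waste generated: 1,596 kg + 598 kg + 1,459 kg + 2,371 kg + 1,619 kg + 1,322 kg + 1,455 kg + 512 kg + 1,529 kg + 362 kg + 179 kg + 833 kg = 13,835 kg.
13,835 kg ≤ 15,000 kg, so the threshold is not exceeded.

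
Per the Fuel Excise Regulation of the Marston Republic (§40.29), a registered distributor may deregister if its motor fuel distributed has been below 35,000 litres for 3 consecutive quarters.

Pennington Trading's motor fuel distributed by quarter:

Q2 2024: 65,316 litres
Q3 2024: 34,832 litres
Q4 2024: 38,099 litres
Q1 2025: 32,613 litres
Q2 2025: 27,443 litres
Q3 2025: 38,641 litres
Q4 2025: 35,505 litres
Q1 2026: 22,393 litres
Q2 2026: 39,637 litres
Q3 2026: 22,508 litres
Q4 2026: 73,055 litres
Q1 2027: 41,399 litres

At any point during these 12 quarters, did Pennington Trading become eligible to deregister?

Quarters below 35,000 litres: Q3 2024, Q1 2025, Q2 2025, Q1 2026, Q3 2026.
Longest run of consecutive quarters below the threshold: 2.
2 < 3, so Pennington Trading never became eligible.

No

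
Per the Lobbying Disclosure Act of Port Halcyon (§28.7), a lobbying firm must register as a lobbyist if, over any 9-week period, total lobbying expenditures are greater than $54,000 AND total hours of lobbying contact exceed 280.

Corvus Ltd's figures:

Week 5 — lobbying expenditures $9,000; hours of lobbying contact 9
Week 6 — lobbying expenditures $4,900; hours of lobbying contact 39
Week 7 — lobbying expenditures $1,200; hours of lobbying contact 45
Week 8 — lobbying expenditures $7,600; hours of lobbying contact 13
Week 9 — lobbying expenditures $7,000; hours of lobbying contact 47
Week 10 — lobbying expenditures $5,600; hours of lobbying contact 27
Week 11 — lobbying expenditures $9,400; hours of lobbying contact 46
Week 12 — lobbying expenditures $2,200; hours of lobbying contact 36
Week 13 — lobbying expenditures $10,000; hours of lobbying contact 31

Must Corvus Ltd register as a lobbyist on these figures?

Yes

Total lobbying expenditures: $9,000 + $4,900 + $1,200 + $7,600 + $7,000 + $5,600 + $9,400 + $2,200 + $10,000 = $56,900 (> $54,000).
Total hours of lobbying contact: 9 + 39 + 45 + 13 + 47 + 27 + 46 + 36 + 31 = 293 (> 280).
The test is 'and': both thresholds are exceeded.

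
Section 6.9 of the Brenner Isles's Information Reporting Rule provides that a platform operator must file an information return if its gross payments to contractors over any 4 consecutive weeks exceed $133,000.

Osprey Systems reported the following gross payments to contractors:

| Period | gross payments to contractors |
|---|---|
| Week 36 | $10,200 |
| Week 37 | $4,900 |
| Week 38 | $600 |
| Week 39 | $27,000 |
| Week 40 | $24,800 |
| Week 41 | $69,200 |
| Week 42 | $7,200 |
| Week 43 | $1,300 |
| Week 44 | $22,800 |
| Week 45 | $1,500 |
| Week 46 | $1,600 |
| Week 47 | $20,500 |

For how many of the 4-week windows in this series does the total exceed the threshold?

Week 36–Week 39: $10,200 + $4,900 + $600 + $27,000 = $42,700 (under)
Week 37–Week 40: $4,900 + $600 + $27,000 + $24,800 = $57,300 (under)
Week 38–Week 41: $600 + $27,000 + $24,800 + $69,200 = $121,600 (under)
Week 39–Week 42: $27,000 + $24,800 + $69,200 + $7,200 = $128,200 (under)
Week 40–Week 43: $24,800 + $69,200 + $7,200 + $1,300 = $102,500 (under)
Week 41–Week 44: $69,200 + $7,200 + $1,300 + $22,800 = $100,500 (under)
Week 42–Week 45: $7,200 + $1,300 + $22,800 + $1,500 = $32,800 (under)
Week 43–Week 46: $1,300 + $22,800 + $1,500 + $1,600 = $27,200 (under)
Week 44–Week 47: $22,800 + $1,500 + $1,600 + $20,500 = $46,400 (under)
0 windows exceed the threshold.

0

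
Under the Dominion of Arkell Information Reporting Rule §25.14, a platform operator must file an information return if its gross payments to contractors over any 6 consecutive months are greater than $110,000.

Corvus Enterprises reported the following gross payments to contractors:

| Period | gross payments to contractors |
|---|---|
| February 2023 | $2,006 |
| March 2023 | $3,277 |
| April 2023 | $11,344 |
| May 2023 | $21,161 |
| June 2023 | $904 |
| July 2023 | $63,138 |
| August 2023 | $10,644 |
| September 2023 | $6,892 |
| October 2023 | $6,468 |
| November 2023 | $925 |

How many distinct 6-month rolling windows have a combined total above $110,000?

2

February 2023–July 2023: $2,006 + $3,277 + $11,344 + $21,161 + $904 + $63,138 = $101,830 (under)
March 2023–August 2023: $3,277 + $11,344 + $21,161 + $904 + $63,138 + $10,644 = $110,468 (over)
April 2023–September 2023: $11,344 + $21,161 + $904 + $63,138 + $10,644 + $6,892 = $114,083 (over)
May 2023–October 2023: $21,161 + $904 + $63,138 + $10,644 + $6,892 + $6,468 = $109,207 (under)
June 2023–November 2023: $904 + $63,138 + $10,644 + $6,892 + $6,468 + $925 = $88,971 (under)
2 windows exceed the threshold.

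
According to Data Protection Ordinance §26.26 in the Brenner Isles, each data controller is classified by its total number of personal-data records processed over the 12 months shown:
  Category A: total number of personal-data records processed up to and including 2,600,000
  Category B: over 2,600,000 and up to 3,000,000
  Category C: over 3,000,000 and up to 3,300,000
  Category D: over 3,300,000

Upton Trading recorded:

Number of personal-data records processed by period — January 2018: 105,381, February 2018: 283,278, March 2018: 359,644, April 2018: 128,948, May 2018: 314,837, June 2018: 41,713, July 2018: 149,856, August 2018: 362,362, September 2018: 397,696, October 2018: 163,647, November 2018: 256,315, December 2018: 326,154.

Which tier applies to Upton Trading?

Category B

Total number of personal-data records processed: 105,381 + 283,278 + 359,644 + 128,948 + 314,837 + 41,713 + 149,856 + 362,362 + 397,696 + 163,647 + 256,315 + 326,154 = 2,889,831.
2,600,000 < 2,889,831 ≤ 3,000,000, so Category B applies.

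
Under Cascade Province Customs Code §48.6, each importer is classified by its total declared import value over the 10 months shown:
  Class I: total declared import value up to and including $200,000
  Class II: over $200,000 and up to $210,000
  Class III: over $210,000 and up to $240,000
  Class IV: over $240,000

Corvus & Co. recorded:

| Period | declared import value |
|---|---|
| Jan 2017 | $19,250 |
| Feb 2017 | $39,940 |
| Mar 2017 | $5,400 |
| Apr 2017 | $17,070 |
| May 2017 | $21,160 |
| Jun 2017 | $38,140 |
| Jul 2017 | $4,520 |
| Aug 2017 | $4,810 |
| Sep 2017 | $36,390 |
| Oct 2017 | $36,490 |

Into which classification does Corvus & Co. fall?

Total declared import value: $19,250 + $39,940 + $5,400 + $17,070 + $21,160 + $38,140 + $4,520 + $4,810 + $36,390 + $36,490 = $223,170.
$210,000 < $223,170 ≤ $240,000, so Class III applies.

Class III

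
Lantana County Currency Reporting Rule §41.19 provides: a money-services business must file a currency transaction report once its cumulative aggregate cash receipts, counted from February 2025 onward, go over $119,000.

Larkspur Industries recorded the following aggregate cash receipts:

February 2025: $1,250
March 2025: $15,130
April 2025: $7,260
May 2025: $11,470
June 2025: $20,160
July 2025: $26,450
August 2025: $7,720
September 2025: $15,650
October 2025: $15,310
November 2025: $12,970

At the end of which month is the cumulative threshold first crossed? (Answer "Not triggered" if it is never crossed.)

Through February 2025: $1,250
Through March 2025: $16,380
Through April 2025: $23,640
Through May 2025: $35,110
Through June 2025: $55,270
Through July 2025: $81,720
Through August 2025: $89,440
Through September 2025: $105,090
Through October 2025: $120,400 ← exceeds threshold

October 2025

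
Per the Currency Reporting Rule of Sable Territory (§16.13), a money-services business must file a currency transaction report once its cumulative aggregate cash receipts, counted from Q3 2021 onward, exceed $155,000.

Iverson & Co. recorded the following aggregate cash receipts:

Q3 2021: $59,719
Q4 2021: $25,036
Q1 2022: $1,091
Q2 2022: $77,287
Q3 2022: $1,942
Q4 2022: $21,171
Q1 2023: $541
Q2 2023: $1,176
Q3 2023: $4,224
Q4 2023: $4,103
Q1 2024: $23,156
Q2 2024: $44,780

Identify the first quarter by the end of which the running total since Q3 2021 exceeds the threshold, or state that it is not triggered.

Q2 2022

Through Q3 2021: $59,719
Through Q4 2021: $84,755
Through Q1 2022: $85,846
Through Q2 2022: $163,133 ← exceeds threshold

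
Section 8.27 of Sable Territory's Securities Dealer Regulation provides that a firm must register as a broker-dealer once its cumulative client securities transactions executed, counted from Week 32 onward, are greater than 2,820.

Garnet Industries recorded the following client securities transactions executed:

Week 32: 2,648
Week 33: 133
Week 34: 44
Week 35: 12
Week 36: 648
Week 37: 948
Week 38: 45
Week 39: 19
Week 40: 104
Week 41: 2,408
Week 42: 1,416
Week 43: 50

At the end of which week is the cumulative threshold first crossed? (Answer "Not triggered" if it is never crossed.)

Week 34

Through Week 32: 2,648
Through Week 33: 2,781
Through Week 34: 2,825 ← exceeds threshold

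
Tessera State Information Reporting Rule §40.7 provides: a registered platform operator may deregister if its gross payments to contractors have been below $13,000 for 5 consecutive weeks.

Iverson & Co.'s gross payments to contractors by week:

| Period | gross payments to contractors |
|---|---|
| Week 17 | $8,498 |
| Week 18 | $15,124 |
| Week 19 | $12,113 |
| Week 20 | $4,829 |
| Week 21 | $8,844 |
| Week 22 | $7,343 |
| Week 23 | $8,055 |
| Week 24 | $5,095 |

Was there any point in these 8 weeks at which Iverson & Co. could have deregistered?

Yes

Weeks below $13,000: Week 17, Week 19, Week 20, Week 21, Week 22, Week 23, Week 24.
Longest run of consecutive weeks below the threshold: 6.
6 ≥ 5, so Iverson & Co. became eligible.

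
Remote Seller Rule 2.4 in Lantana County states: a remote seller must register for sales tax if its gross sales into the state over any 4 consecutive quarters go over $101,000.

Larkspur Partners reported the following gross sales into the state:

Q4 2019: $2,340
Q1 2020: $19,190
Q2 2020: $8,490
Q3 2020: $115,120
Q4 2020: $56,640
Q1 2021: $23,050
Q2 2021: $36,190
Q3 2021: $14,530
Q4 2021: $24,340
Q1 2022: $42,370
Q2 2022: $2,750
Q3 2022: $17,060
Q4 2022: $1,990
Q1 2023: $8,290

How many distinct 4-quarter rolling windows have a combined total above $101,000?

6

Q4 2019–Q3 2020: $2,340 + $19,190 + $8,490 + $115,120 = $145,140 (over)
Q1 2020–Q4 2020: $19,190 + $8,490 + $115,120 + $56,640 = $199,440 (over)
Q2 2020–Q1 2021: $8,490 + $115,120 + $56,640 + $23,050 = $203,300 (over)
Q3 2020–Q2 2021: $115,120 + $56,640 + $23,050 + $36,190 = $231,000 (over)
Q4 2020–Q3 2021: $56,640 + $23,050 + $36,190 + $14,530 = $130,410 (over)
Q1 2021–Q4 2021: $23,050 + $36,190 + $14,530 + $24,340 = $98,110 (under)
Q2 2021–Q1 2022: $36,190 + $14,530 + $24,340 + $42,370 = $117,430 (over)
Q3 2021–Q2 2022: $14,530 + $24,340 + $42,370 + $2,750 = $83,990 (under)
Q4 2021–Q3 2022: $24,340 + $42,370 + $2,750 + $17,060 = $86,520 (under)
Q1 2022–Q4 2022: $42,370 + $2,750 + $17,060 + $1,990 = $64,170 (under)
Q2 2022–Q1 2023: $2,750 + $17,060 + $1,990 + $8,290 = $30,090 (under)
6 windows exceed the threshold.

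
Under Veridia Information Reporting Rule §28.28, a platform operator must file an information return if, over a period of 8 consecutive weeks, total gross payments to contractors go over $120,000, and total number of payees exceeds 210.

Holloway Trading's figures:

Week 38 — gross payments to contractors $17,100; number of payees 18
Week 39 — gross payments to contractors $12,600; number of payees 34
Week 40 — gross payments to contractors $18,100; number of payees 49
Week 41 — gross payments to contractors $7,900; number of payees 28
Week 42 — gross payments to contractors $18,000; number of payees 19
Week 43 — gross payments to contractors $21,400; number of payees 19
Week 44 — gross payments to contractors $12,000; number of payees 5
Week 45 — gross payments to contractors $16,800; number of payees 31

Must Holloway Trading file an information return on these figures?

No

Total gross payments to contractors: $17,100 + $12,600 + $18,100 + $7,900 + $18,000 + $21,400 + $12,000 + $16,800 = $123,900 (> $120,000).
Total number of payees: 18 + 34 + 49 + 28 + 19 + 19 + 5 + 31 = 203 (≤ 210).
The test is 'and': the rule requires both, and at least one is not exceeded.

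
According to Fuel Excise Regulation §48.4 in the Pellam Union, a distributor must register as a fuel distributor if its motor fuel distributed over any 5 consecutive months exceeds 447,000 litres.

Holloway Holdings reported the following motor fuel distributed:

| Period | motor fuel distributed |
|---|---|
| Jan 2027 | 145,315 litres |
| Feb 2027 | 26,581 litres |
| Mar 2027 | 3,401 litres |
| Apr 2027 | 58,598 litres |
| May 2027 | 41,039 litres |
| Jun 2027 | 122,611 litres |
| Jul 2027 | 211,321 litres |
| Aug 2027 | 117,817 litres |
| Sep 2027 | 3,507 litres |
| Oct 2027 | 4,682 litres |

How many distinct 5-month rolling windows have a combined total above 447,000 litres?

Jan 2027–May 2027: 145,315 litres + 26,581 litres + 3,401 litres + 58,598 litres + 41,039 litres = 274,934 litres (under)
Feb 2027–Jun 2027: 26,581 litres + 3,401 litres + 58,598 litres + 41,039 litres + 122,611 litres = 252,230 litres (under)
Mar 2027–Jul 2027: 3,401 litres + 58,598 litres + 41,039 litres + 122,611 litres + 211,321 litres = 436,970 litres (under)
Apr 2027–Aug 2027: 58,598 litres + 41,039 litres + 122,611 litres + 211,321 litres + 117,817 litres = 551,386 litres (over)
May 2027–Sep 2027: 41,039 litres + 122,611 litres + 211,321 litres + 117,817 litres + 3,507 litres = 496,295 litres (over)
Jun 2027–Oct 2027: 122,611 litres + 211,321 litres + 117,817 litres + 3,507 litres + 4,682 litres = 459,938 litres (over)
3 windows exceed the threshold.

3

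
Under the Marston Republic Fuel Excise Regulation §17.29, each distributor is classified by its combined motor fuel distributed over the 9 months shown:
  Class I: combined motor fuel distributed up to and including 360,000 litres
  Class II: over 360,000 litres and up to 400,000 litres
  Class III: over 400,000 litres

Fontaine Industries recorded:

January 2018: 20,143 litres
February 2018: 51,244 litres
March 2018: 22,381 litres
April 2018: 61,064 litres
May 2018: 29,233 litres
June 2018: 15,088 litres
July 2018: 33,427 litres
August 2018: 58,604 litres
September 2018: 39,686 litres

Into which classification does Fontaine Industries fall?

Combined motor fuel distributed: 20,143 litres + 51,244 litres + 22,381 litres + 61,064 litres + 29,233 litres + 15,088 litres + 33,427 litres + 58,604 litres + 39,686 litres = 330,870 litres.
330,870 litres ≤ 360,000 litres, so Class I applies.

Class I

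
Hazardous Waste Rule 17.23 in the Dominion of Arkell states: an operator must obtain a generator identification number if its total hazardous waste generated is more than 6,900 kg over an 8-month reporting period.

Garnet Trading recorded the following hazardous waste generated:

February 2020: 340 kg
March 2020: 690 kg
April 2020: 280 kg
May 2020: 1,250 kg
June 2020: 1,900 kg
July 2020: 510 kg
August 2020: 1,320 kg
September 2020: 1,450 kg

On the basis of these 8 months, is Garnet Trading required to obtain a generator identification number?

Yes

Total hazardous waste generated: 340 kg + 690 kg + 280 kg + 1,250 kg + 1,900 kg + 510 kg + 1,320 kg + 1,450 kg = 7,740 kg.
7,740 kg > 6,900 kg, so the threshold is exceeded.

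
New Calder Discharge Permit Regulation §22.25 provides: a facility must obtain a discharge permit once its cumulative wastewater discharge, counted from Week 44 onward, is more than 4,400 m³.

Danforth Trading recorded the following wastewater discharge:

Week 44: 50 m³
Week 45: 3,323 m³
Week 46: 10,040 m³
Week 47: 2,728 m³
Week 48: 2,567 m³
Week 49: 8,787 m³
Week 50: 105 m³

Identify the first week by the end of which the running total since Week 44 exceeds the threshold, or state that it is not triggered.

Through Week 44: 50 m³
Through Week 45: 3,373 m³
Through Week 46: 13,413 m³ ← exceeds threshold

Week 46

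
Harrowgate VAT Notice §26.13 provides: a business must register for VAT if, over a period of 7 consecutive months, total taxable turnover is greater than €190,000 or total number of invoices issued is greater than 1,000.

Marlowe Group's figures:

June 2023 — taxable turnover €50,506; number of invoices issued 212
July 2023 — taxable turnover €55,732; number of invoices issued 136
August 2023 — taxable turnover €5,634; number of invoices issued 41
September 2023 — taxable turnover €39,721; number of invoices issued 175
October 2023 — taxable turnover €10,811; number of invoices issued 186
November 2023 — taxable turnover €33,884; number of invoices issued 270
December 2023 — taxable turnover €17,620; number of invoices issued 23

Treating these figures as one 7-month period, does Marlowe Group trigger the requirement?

Yes

Total taxable turnover: €50,506 + €55,732 + €5,634 + €39,721 + €10,811 + €33,884 + €17,620 = €213,908 (> €190,000).
Total number of invoices issued: 212 + 136 + 41 + 175 + 186 + 270 + 23 = 1,043 (> 1,000).
The test is 'or': at least one threshold is exceeded.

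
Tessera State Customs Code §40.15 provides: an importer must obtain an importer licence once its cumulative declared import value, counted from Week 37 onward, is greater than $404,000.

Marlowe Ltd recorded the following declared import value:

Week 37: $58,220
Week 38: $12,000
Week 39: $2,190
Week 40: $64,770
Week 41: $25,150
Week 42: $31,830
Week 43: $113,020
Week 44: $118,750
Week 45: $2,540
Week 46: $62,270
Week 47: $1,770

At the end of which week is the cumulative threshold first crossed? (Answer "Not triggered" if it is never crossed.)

Week 44

Through Week 37: $58,220
Through Week 38: $70,220
Through Week 39: $72,410
Through Week 40: $137,180
Through Week 41: $162,330
Through Week 42: $194,160
Through Week 43: $307,180
Through Week 44: $425,930 ← exceeds threshold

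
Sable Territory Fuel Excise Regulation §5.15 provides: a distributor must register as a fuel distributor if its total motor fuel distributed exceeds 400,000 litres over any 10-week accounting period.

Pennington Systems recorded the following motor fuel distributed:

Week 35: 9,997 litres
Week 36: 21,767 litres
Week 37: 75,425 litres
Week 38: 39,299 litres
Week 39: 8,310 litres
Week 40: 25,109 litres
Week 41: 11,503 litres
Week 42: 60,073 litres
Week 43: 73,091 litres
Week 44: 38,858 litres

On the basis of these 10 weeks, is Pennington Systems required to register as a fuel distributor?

No

Total motor fuel distributed: 9,997 litres + 21,767 litres + 75,425 litres + 39,299 litres + 8,310 litres + 25,109 litres + 11,503 litres + 60,073 litres + 73,091 litres + 38,858 litres = 363,432 litres.
363,432 litres ≤ 400,000 litres, so the threshold is not exceeded.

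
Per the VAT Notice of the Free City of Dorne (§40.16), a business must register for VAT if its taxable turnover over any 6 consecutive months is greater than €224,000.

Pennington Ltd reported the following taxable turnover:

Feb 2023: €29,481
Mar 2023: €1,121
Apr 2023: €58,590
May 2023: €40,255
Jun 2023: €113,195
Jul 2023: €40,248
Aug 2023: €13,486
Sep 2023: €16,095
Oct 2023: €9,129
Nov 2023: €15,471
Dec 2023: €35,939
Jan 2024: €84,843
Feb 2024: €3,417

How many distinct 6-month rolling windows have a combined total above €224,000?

4

Feb 2023–Jul 2023: €29,481 + €1,121 + €58,590 + €40,255 + €113,195 + €40,248 = €282,890 (over)
Mar 2023–Aug 2023: €1,121 + €58,590 + €40,255 + €113,195 + €40,248 + €13,486 = €266,895 (over)
Apr 2023–Sep 2023: €58,590 + €40,255 + €113,195 + €40,248 + €13,486 + €16,095 = €281,869 (over)
May 2023–Oct 2023: €40,255 + €113,195 + €40,248 + €13,486 + €16,095 + €9,129 = €232,408 (over)
Jun 2023–Nov 2023: €113,195 + €40,248 + €13,486 + €16,095 + €9,129 + €15,471 = €207,624 (under)
Jul 2023–Dec 2023: €40,248 + €13,486 + €16,095 + €9,129 + €15,471 + €35,939 = €130,368 (under)
Aug 2023–Jan 2024: €13,486 + €16,095 + €9,129 + €15,471 + €35,939 + €84,843 = €174,963 (under)
Sep 2023–Feb 2024: €16,095 + €9,129 + €15,471 + €35,939 + €84,843 + €3,417 = €164,894 (under)
4 windows exceed the threshold.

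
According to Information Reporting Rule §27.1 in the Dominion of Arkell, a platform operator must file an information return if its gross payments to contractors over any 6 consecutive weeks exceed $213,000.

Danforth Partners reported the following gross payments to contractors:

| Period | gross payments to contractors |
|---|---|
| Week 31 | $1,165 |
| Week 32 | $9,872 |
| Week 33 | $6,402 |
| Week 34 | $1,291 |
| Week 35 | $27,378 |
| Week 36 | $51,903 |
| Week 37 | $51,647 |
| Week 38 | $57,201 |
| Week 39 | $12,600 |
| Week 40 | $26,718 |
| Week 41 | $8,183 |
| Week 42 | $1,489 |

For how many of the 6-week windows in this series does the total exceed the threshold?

Week 31–Week 36: $1,165 + $9,872 + $6,402 + $1,291 + $27,378 + $51,903 = $98,011 (under)
Week 32–Week 37: $9,872 + $6,402 + $1,291 + $27,378 + $51,903 + $51,647 = $148,493 (under)
Week 33–Week 38: $6,402 + $1,291 + $27,378 + $51,903 + $51,647 + $57,201 = $195,822 (under)
Week 34–Week 39: $1,291 + $27,378 + $51,903 + $51,647 + $57,201 + $12,600 = $202,020 (under)
Week 35–Week 40: $27,378 + $51,903 + $51,647 + $57,201 + $12,600 + $26,718 = $227,447 (over)
Week 36–Week 41: $51,903 + $51,647 + $57,201 + $12,600 + $26,718 + $8,183 = $208,252 (under)
Week 37–Week 42: $51,647 + $57,201 + $12,600 + $26,718 + $8,183 + $1,489 = $157,838 (under)
1 window exceeds the threshold.

1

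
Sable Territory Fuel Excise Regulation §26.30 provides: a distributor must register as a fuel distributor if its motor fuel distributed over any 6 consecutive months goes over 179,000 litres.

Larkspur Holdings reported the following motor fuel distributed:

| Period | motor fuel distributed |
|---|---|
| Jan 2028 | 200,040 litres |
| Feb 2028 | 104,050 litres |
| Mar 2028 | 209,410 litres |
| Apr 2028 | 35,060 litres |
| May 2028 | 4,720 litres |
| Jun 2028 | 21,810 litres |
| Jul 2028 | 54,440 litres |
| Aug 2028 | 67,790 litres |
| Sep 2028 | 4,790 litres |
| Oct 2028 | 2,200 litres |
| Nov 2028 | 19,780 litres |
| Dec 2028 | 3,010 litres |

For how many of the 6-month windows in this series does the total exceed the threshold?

Jan 2028–Jun 2028: 200,040 litres + 104,050 litres + 209,410 litres + 35,060 litres + 4,720 litres + 21,810 litres = 575,090 litres (over)
Feb 2028–Jul 2028: 104,050 litres + 209,410 litres + 35,060 litres + 4,720 litres + 21,810 litres + 54,440 litres = 429,490 litres (over)
Mar 2028–Aug 2028: 209,410 litres + 35,060 litres + 4,720 litres + 21,810 litres + 54,440 litres + 67,790 litres = 393,230 litres (over)
Apr 2028–Sep 2028: 35,060 litres + 4,720 litres + 21,810 litres + 54,440 litres + 67,790 litres + 4,790 litres = 188,610 litres (over)
May 2028–Oct 2028: 4,720 litres + 21,810 litres + 54,440 litres + 67,790 litres + 4,790 litres + 2,200 litres = 155,750 litres (under)
Jun 2028–Nov 2028: 21,810 litres + 54,440 litres + 67,790 litres + 4,790 litres + 2,200 litres + 19,780 litres = 170,810 litres (under)
Jul 2028–Dec 2028: 54,440 litres + 67,790 litres + 4,790 litres + 2,200 litres + 19,780 litres + 3,010 litres = 152,010 litres (under)
4 windows exceed the threshold.

4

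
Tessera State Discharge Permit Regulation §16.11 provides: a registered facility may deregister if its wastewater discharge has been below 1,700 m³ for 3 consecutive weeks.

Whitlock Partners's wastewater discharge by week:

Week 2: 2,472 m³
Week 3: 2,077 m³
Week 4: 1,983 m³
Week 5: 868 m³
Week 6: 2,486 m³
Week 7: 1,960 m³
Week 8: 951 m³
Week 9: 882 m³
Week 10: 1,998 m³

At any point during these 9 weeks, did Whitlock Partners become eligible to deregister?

No

Weeks below 1,700 m³: Week 5, Week 8, Week 9.
Longest run of consecutive weeks below the threshold: 2.
2 < 3, so Whitlock Partners never became eligible.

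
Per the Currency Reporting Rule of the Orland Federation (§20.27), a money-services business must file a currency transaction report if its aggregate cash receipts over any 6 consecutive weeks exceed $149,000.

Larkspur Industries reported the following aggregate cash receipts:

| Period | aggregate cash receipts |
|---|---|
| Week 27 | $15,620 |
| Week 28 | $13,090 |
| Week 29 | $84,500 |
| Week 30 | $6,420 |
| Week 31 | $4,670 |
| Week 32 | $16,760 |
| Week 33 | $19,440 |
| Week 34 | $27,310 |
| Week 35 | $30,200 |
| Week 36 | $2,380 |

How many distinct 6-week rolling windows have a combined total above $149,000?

1

Week 27–Week 32: $15,620 + $13,090 + $84,500 + $6,420 + $4,670 + $16,760 = $141,060 (under)
Week 28–Week 33: $13,090 + $84,500 + $6,420 + $4,670 + $16,760 + $19,440 = $144,880 (under)
Week 29–Week 34: $84,500 + $6,420 + $4,670 + $16,760 + $19,440 + $27,310 = $159,100 (over)
Week 30–Week 35: $6,420 + $4,670 + $16,760 + $19,440 + $27,310 + $30,200 = $104,800 (under)
Week 31–Week 36: $4,670 + $16,760 + $19,440 + $27,310 + $30,200 + $2,380 = $100,760 (under)
1 window exceeds the threshold.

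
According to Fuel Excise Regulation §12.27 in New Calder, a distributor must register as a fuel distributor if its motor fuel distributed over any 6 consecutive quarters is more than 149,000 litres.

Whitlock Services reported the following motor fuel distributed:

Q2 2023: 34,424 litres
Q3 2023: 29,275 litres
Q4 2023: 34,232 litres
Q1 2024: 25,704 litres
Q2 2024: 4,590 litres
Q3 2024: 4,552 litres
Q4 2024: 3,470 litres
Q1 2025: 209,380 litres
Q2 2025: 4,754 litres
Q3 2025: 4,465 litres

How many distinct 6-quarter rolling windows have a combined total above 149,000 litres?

3

Q2 2023–Q3 2024: 34,424 litres + 29,275 litres + 34,232 litres + 25,704 litres + 4,590 litres + 4,552 litres = 132,777 litres (under)
Q3 2023–Q4 2024: 29,275 litres + 34,232 litres + 25,704 litres + 4,590 litres + 4,552 litres + 3,470 litres = 101,823 litres (under)
Q4 2023–Q1 2025: 34,232 litres + 25,704 litres + 4,590 litres + 4,552 litres + 3,470 litres + 209,380 litres = 281,928 litres (over)
Q1 2024–Q2 2025: 25,704 litres + 4,590 litres + 4,552 litres + 3,470 litres + 209,380 litres + 4,754 litres = 252,450 litres (over)
Q2 2024–Q3 2025: 4,590 litres + 4,552 litres + 3,470 litres + 209,380 litres + 4,754 litres + 4,465 litres = 231,211 litres (over)
3 windows exceed the threshold.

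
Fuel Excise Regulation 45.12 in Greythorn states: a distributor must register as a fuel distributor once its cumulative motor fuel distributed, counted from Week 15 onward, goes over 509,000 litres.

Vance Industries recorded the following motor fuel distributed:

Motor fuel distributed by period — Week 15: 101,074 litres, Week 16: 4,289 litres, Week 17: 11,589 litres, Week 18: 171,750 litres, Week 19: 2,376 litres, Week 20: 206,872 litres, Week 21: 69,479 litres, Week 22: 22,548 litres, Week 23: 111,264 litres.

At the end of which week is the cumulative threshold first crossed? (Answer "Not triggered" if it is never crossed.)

Week 21

Through Week 15: 101,074 litres
Through Week 16: 105,363 litres
Through Week 17: 116,952 litres
Through Week 18: 288,702 litres
Through Week 19: 291,078 litres
Through Week 20: 497,950 litres
Through Week 21: 567,429 litres ← exceeds threshold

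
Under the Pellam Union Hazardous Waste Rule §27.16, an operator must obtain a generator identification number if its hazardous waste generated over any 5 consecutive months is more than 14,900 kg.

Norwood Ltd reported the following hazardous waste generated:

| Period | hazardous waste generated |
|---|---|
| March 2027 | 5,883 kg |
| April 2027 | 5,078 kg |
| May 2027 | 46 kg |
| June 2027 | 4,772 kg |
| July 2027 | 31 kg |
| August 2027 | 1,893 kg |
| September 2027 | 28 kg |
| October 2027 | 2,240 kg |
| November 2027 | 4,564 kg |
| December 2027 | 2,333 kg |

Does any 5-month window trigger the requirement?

March 2027–July 2027: 5,883 kg + 5,078 kg + 46 kg + 4,772 kg + 31 kg = 15,810 kg (over)
April 2027–August 2027: 5,078 kg + 46 kg + 4,772 kg + 31 kg + 1,893 kg = 11,820 kg (under)
May 2027–September 2027: 46 kg + 4,772 kg + 31 kg + 1,893 kg + 28 kg = 6,770 kg (under)
June 2027–October 2027: 4,772 kg + 31 kg + 1,893 kg + 28 kg + 2,240 kg = 8,964 kg (under)
July 2027–November 2027: 31 kg + 1,893 kg + 28 kg + 2,240 kg + 4,564 kg = 8,756 kg (under)
August 2027–December 2027: 1,893 kg + 28 kg + 2,240 kg + 4,564 kg + 2,333 kg = 11,058 kg (under)
At least one window exceeds 14,900 kg.

Yes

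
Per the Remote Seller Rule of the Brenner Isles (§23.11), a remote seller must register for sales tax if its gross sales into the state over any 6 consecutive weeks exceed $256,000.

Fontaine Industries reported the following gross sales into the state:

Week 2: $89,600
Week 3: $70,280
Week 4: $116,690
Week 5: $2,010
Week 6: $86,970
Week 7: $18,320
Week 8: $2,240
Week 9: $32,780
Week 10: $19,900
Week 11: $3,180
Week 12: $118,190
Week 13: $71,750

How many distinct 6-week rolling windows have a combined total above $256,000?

3

Week 2–Week 7: $89,600 + $70,280 + $116,690 + $2,010 + $86,970 + $18,320 = $383,870 (over)
Week 3–Week 8: $70,280 + $116,690 + $2,010 + $86,970 + $18,320 + $2,240 = $296,510 (over)
Week 4–Week 9: $116,690 + $2,010 + $86,970 + $18,320 + $2,240 + $32,780 = $259,010 (over)
Week 5–Week 10: $2,010 + $86,970 + $18,320 + $2,240 + $32,780 + $19,900 = $162,220 (under)
Week 6–Week 11: $86,970 + $18,320 + $2,240 + $32,780 + $19,900 + $3,180 = $163,390 (under)
Week 7–Week 12: $18,320 + $2,240 + $32,780 + $19,900 + $3,180 + $118,190 = $194,610 (under)
Week 8–Week 13: $2,240 + $32,780 + $19,900 + $3,180 + $118,190 + $71,750 = $248,040 (under)
3 windows exceed the threshold.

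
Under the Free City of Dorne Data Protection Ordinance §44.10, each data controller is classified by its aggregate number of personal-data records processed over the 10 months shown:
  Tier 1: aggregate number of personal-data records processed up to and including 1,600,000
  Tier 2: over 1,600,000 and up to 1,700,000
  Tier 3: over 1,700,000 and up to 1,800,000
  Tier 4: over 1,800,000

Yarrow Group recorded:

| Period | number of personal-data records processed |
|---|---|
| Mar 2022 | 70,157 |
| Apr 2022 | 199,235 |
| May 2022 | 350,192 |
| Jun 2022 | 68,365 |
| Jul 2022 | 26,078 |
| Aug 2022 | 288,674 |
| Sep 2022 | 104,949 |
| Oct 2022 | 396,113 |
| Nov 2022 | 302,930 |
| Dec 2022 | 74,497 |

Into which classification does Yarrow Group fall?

Aggregate number of personal-data records processed: 70,157 + 199,235 + 350,192 + 68,365 + 26,078 + 288,674 + 104,949 + 396,113 + 302,930 + 74,497 = 1,881,190.
1,881,190 > 1,800,000, so Tier 4 applies.

Tier 4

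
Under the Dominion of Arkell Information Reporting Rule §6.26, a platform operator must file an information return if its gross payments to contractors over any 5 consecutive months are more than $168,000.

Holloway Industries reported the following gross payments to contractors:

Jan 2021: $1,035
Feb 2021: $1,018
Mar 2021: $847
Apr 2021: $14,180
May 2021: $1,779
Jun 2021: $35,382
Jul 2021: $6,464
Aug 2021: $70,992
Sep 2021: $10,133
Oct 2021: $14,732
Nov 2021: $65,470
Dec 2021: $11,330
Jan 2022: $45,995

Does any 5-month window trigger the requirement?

Yes

Jan 2021–May 2021: $1,035 + $1,018 + $847 + $14,180 + $1,779 = $18,859 (under)
Feb 2021–Jun 2021: $1,018 + $847 + $14,180 + $1,779 + $35,382 = $53,206 (under)
Mar 2021–Jul 2021: $847 + $14,180 + $1,779 + $35,382 + $6,464 = $58,652 (under)
Apr 2021–Aug 2021: $14,180 + $1,779 + $35,382 + $6,464 + $70,992 = $128,797 (under)
May 2021–Sep 2021: $1,779 + $35,382 + $6,464 + $70,992 + $10,133 = $124,750 (under)
Jun 2021–Oct 2021: $35,382 + $6,464 + $70,992 + $10,133 + $14,732 = $137,703 (under)
Jul 2021–Nov 2021: $6,464 + $70,992 + $10,133 + $14,732 + $65,470 = $167,791 (under)
Aug 2021–Dec 2021: $70,992 + $10,133 + $14,732 + $65,470 + $11,330 = $172,657 (over)
Sep 2021–Jan 2022: $10,133 + $14,732 + $65,470 + $11,330 + $45,995 = $147,660 (under)
At least one window exceeds $168,000.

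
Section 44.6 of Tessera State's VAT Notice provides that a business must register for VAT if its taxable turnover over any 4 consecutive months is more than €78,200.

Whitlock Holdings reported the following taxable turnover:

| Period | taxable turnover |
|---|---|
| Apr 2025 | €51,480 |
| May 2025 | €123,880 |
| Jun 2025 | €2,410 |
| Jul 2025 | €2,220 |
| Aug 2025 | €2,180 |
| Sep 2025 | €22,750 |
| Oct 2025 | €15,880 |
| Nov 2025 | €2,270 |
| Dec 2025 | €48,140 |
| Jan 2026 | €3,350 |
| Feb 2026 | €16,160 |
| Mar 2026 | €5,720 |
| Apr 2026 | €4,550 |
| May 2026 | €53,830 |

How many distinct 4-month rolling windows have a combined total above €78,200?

Apr 2025–Jul 2025: €51,480 + €123,880 + €2,410 + €2,220 = €179,990 (over)
May 2025–Aug 2025: €123,880 + €2,410 + €2,220 + €2,180 = €130,690 (over)
Jun 2025–Sep 2025: €2,410 + €2,220 + €2,180 + €22,750 = €29,560 (under)
Jul 2025–Oct 2025: €2,220 + €2,180 + €22,750 + €15,880 = €43,030 (under)
Aug 2025–Nov 2025: €2,180 + €22,750 + €15,880 + €2,270 = €43,080 (under)
Sep 2025–Dec 2025: €22,750 + €15,880 + €2,270 + €48,140 = €89,040 (over)
Oct 2025–Jan 2026: €15,880 + €2,270 + €48,140 + €3,350 = €69,640 (under)
Nov 2025–Feb 2026: €2,270 + €48,140 + €3,350 + €16,160 = €69,920 (under)
Dec 2025–Mar 2026: €48,140 + €3,350 + €16,160 + €5,720 = €73,370 (under)
Jan 2026–Apr 2026: €3,350 + €16,160 + €5,720 + €4,550 = €29,780 (under)
Feb 2026–May 2026: €16,160 + €5,720 + €4,550 + €53,830 = €80,260 (over)
4 windows exceed the threshold.

4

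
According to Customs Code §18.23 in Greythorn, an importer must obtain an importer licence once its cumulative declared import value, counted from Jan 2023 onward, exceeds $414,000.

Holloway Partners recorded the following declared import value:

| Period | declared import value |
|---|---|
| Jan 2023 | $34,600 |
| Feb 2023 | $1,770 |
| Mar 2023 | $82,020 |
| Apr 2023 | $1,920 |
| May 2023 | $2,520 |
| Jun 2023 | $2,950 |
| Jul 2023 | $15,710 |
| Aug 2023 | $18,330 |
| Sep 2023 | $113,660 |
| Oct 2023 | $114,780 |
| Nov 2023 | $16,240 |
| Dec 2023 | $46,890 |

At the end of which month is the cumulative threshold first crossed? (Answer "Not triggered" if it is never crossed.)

Through Jan 2023: $34,600
Through Feb 2023: $36,370
Through Mar 2023: $118,390
Through Apr 2023: $120,310
Through May 2023: $122,830
Through Jun 2023: $125,780
Through Jul 2023: $141,490
Through Aug 2023: $159,820
Through Sep 2023: $273,480
Through Oct 2023: $388,260
Through Nov 2023: $404,500
Through Dec 2023: $451,390 ← exceeds threshold

Dec 2023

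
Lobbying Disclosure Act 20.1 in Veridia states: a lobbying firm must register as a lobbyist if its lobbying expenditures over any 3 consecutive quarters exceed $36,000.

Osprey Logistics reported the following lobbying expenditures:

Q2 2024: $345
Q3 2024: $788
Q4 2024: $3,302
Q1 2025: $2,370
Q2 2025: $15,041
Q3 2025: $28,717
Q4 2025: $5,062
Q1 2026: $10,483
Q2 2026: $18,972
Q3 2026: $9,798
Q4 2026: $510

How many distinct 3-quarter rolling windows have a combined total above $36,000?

4

Q2 2024–Q4 2024: $345 + $788 + $3,302 = $4,435 (under)
Q3 2024–Q1 2025: $788 + $3,302 + $2,370 = $6,460 (under)
Q4 2024–Q2 2025: $3,302 + $2,370 + $15,041 = $20,713 (under)
Q1 2025–Q3 2025: $2,370 + $15,041 + $28,717 = $46,128 (over)
Q2 2025–Q4 2025: $15,041 + $28,717 + $5,062 = $48,820 (over)
Q3 2025–Q1 2026: $28,717 + $5,062 + $10,483 = $44,262 (over)
Q4 2025–Q2 2026: $5,062 + $10,483 + $18,972 = $34,517 (under)
Q1 2026–Q3 2026: $10,483 + $18,972 + $9,798 = $39,253 (over)
Q2 2026–Q4 2026: $18,972 + $9,798 + $510 = $29,280 (under)
4 windows exceed the threshold.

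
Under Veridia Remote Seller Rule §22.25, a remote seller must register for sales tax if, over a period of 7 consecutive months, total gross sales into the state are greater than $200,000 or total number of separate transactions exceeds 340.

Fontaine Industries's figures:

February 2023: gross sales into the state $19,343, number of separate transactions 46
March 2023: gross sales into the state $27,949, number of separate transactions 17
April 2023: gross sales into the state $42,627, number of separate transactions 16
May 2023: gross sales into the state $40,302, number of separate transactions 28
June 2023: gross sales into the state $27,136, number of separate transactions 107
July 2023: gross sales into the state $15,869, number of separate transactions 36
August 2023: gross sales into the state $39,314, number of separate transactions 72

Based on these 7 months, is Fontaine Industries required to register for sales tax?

Total gross sales into the state: $19,343 + $27,949 + $42,627 + $40,302 + $27,136 + $15,869 + $39,314 = $212,540 (> $200,000).
Total number of separate transactions: 46 + 17 + 16 + 28 + 107 + 36 + 72 = 322 (≤ 340).
The test is 'or': at least one threshold is exceeded.

Yes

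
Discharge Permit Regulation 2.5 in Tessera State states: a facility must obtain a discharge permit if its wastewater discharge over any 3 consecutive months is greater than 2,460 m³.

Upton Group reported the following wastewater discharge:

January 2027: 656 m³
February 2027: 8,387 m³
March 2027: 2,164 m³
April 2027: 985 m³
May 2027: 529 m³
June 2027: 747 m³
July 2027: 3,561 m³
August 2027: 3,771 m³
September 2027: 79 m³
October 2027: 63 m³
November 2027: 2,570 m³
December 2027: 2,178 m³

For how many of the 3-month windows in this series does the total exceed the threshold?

9

January 2027–March 2027: 656 m³ + 8,387 m³ + 2,164 m³ = 11,207 m³ (over)
February 2027–April 2027: 8,387 m³ + 2,164 m³ + 985 m³ = 11,536 m³ (over)
March 2027–May 2027: 2,164 m³ + 985 m³ + 529 m³ = 3,678 m³ (over)
April 2027–June 2027: 985 m³ + 529 m³ + 747 m³ = 2,261 m³ (under)
May 2027–July 2027: 529 m³ + 747 m³ + 3,561 m³ = 4,837 m³ (over)
June 2027–August 2027: 747 m³ + 3,561 m³ + 3,771 m³ = 8,079 m³ (over)
July 2027–September 2027: 3,561 m³ + 3,771 m³ + 79 m³ = 7,411 m³ (over)
August 2027–October 2027: 3,771 m³ + 79 m³ + 63 m³ = 3,913 m³ (over)
September 2027–November 2027: 79 m³ + 63 m³ + 2,570 m³ = 2,712 m³ (over)
October 2027–December 2027: 63 m³ + 2,570 m³ + 2,178 m³ = 4,811 m³ (over)
9 windows exceed the threshold.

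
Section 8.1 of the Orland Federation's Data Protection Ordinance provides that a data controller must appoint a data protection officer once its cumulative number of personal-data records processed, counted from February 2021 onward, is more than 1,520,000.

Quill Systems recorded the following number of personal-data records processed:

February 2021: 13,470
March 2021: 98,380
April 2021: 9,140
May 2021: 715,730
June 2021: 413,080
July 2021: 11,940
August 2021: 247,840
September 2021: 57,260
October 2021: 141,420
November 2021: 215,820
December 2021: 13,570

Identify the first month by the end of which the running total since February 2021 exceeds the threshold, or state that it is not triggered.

Through February 2021: 13,470
Through March 2021: 111,850
Through April 2021: 120,990
Through May 2021: 836,720
Through June 2021: 1,249,800
Through July 2021: 1,261,740
Through August 2021: 1,509,580
Through September 2021: 1,566,840 ← exceeds threshold

September 2021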